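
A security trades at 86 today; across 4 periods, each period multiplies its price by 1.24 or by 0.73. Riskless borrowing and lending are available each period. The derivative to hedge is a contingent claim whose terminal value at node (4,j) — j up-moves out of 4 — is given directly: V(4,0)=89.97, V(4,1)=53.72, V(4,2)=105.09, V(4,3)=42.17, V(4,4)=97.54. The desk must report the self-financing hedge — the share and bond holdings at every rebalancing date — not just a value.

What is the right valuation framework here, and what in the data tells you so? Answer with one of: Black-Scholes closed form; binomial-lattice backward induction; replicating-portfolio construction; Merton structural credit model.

framework: replicating-portfolio construction

Key observation: the mandate to exhibit the hedge at every date and state singles out the replicating-portfolio construction on the 4-period tree with factors 1.24 and 0.73 from 86.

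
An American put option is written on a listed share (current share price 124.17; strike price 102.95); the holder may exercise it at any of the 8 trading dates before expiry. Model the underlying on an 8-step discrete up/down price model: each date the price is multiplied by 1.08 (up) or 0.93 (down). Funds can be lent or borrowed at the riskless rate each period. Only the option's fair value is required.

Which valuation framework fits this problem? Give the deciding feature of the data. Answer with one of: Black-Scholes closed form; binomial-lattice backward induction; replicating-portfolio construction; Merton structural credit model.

framework: binomial-lattice backward induction

Key observation: early exercise of the strike-102.95 put must be checked at each of the 8 dates (spot 124.17), which forces a node-by-node comparison of intrinsic and continuation value backward from expiry.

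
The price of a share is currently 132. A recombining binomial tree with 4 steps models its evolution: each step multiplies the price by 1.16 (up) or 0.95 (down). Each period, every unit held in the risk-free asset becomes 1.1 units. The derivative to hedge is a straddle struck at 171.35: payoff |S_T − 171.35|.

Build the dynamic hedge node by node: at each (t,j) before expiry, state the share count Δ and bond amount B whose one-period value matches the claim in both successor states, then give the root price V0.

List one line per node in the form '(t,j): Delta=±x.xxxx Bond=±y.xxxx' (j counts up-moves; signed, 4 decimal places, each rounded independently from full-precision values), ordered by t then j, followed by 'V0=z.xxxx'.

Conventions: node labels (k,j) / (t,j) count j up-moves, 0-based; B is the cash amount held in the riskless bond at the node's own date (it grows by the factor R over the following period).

(0,0): Delta=0.4329 Bond=-34.1710
(1,0): Delta=-0.2191 Bond=44.1618
(1,1): Delta=0.6464 Bond=-70.2881
(2,0): Delta=-1.0000 Bond=141.6116
(2,1): Delta=0.0368 Bond=11.3645
(2,2): Delta=0.8461 Bond=-112.7895
(3,0): Delta=-1.0000 Bond=155.7727
(3,1): Delta=-1.0000 Bond=155.7727
(3,2): Delta=0.3764 Bond=-44.8077
(3,3): Delta=1.0000 Bond=-155.7727
V0=22.9658

No-arbitrage ⇒ martingale measure with p* = (R−d)/(u−d) = 0.7143.
Terminal payoffs: V(4,0)=63.8352, V(4,1)=40.0687, V(4,2)=11.0487, V(4,3)=24.3864, V(4,4)=67.6544
Node (3,0) S=113.1735: V=(p*·40.0687+(1−p*)·63.8352)/1.1=42.5992; Δ=(40.0687−63.8352)/(131.2813−107.5148)=-1.0000; B=V−Δ·S=155.7727
Node (3,1) S=138.1908: V=(p*·11.0487+(1−p*)·40.0687)/1.1=17.5819; Δ=(11.0487−40.0687)/(160.3013−131.2813)=-1.0000; B=V−Δ·S=155.7727
Node (3,2) S=168.7382: V=(p*·24.3864+(1−p*)·11.0487)/1.1=18.7051; Δ=(24.3864−11.0487)/(195.7364−160.3013)=0.3764; B=V−Δ·S=-44.8077
Node (3,3) S=206.0383: V=(p*·67.6544+(1−p*)·24.3864)/1.1=50.2655; Δ=(67.6544−24.3864)/(239.0044−195.7364)=1.0000; B=V−Δ·S=-155.7727
Node (2,0) S=119.1300: V=(p*·17.5819+(1−p*)·42.5992)/1.1=22.4816; Δ=(17.5819−42.5992)/(138.1908−113.1735)=-1.0000; B=V−Δ·S=141.6116
Node (2,1) S=145.4640: V=(p*·18.7051+(1−p*)·17.5819)/1.1=16.7129; Δ=(18.7051−17.5819)/(168.7382−138.1908)=0.0368; B=V−Δ·S=11.3645
Node (2,2) S=177.6192: V=(p*·50.2655+(1−p*)·18.7051)/1.1=37.4984; Δ=(50.2655−18.7051)/(206.0383−168.7382)=0.8461; B=V−Δ·S=-112.7895
Node (1,0) S=125.4000: V=(p*·16.7129+(1−p*)·22.4816)/1.1=16.6919; Δ=(16.7129−22.4816)/(145.4640−119.1300)=-0.2191; B=V−Δ·S=44.1618
Node (1,1) S=153.1200: V=(p*·37.4984+(1−p*)·16.7129)/1.1=28.6906; Δ=(37.4984−16.7129)/(177.6192−145.4640)=0.6464; B=V−Δ·S=-70.2881
Node (0,0) S=132.0000: V=(p*·28.6906+(1−p*)·16.6919)/1.1=22.9658; Δ=(28.6906−16.6919)/(153.1200−125.4000)=0.4329; B=V−Δ·S=-34.1710
As a check, the time-0 holding Δ(0,0)·S0 + B(0,0) comes to 22.9658 — exactly V0.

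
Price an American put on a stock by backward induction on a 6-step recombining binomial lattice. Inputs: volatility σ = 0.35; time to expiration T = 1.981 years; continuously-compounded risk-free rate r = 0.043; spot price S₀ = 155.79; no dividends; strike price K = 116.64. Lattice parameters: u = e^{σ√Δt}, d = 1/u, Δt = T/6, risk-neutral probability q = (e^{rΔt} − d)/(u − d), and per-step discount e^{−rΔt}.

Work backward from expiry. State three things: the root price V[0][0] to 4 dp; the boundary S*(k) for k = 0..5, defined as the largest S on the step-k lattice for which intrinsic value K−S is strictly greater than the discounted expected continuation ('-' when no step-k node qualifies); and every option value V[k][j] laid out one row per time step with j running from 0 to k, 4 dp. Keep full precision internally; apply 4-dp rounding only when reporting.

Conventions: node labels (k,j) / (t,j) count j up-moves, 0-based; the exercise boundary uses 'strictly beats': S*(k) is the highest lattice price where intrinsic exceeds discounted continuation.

Δt=0.33017, u=1.22276, d=0.81782, q=0.48520, disc=e^(-rΔt)=0.98590
k=6 terminal: V=max(K-S,0) → 70.0286 46.9493 12.4425 0.0000 0.0000 0.0000 0.0000
k=5: j=0 S=56.9946 intr=59.6454 cont=58.0011 V=59.6454[EX]; j=1 S=85.2150 intr=31.4250 cont=29.7807 V=31.4250[EX]; j=2 S=127.4085 intr=0.0000 cont=6.3151 V=6.3151[hold]; j=3 S=190.4938 intr=0.0000 cont=0.0000 V=0.0000[hold]; j=4 S=284.8151 intr=0.0000 cont=0.0000 V=0.0000[hold]; j=5 S=425.8390 intr=0.0000 cont=0.0000 V=0.0000[hold]  S*(5)=85.2150
k=4: j=0 S=69.6907 intr=46.9493 cont=45.3050 V=46.9493[EX]; j=1 S=104.1975 intr=12.4425 cont=18.9704 V=18.9704[hold]; j=2 S=155.7900 intr=0.0000 cont=3.2052 V=3.2052[hold]; j=3 S=232.9281 intr=0.0000 cont=0.0000 V=0.0000[hold]; j=4 S=348.2605 intr=0.0000 cont=0.0000 V=0.0000[hold]  S*(4)=69.6907
k=3: j=0 S=85.2150 intr=31.4250 cont=32.9034 V=32.9034[hold]; j=1 S=127.4085 intr=0.0000 cont=11.1615 V=11.1615[hold]; j=2 S=190.4938 intr=0.0000 cont=1.6268 V=1.6268[hold]; j=3 S=284.8151 intr=0.0000 cont=0.0000 V=0.0000[hold]  S*(3)=-
k=2: j=0 S=104.1975 intr=12.4425 cont=22.0391 V=22.0391[hold]; j=1 S=155.7900 intr=0.0000 cont=6.4431 V=6.4431[hold]; j=2 S=232.9281 intr=0.0000 cont=0.8256 V=0.8256[hold]  S*(2)=-
k=1: j=0 S=127.4085 intr=0.0000 cont=14.2679 V=14.2679[hold]; j=1 S=190.4938 intr=0.0000 cont=3.6651 V=3.6651[hold]  S*(1)=-
k=0: j=0 S=155.7900 intr=0.0000 cont=8.9948 V=8.9948[hold]  S*(0)=-

price = 8.9948
boundary = - - - - 69.6907 85.2150
tree:
8.9948
14.2679 3.6651
22.0391 6.4431 0.8256
32.9034 11.1615 1.6268 0.0000
46.9493 18.9704 3.2052 0.0000 0.0000
59.6454 31.4250 6.3151 0.0000 0.0000 0.0000
70.0286 46.9493 12.4425 0.0000 0.0000 0.0000 0.0000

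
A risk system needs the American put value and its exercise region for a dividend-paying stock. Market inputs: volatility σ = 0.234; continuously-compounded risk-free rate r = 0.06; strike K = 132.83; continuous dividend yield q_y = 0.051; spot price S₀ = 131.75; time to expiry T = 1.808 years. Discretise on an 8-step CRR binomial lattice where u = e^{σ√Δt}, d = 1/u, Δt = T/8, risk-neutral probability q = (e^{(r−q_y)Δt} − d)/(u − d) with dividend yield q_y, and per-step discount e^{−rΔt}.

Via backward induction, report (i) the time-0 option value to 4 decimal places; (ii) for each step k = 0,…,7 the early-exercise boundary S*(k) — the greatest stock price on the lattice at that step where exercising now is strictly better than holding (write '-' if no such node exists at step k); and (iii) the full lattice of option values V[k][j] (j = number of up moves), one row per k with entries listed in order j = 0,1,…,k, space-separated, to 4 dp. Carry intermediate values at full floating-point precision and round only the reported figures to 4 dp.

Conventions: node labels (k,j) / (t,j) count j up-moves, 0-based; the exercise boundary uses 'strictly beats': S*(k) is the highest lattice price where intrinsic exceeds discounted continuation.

price = 14.9267
boundary = - - - 94.3658 84.4312 94.3658 105.4695 117.8796
tree:
14.9267
21.1287 8.6675
29.0080 13.2381 3.9886
38.4642 19.6418 6.7138 1.1653
48.3988 28.1127 11.0715 2.2088 0.0740
57.2876 38.4642 17.7565 4.1825 0.1447 0.0000
65.2405 48.3988 27.3605 7.9120 0.2827 0.0000 0.0000
72.3562 57.2876 38.4642 14.9504 0.5526 0.0000 0.0000 0.0000
78.7228 65.2405 48.3988 27.3605 1.0800 0.0000 0.0000 0.0000 0.0000

Δt=0.22600, u=1.11767, d=0.89472, q=0.48135, disc=e^(-rΔt)=0.98653
k=8 terminal: V=max(K-S,0) → 78.7228 65.2405 48.3988 27.3605 1.0800 0.0000 0.0000 0.0000 0.0000
k=7: j=0 S=60.4738 intr=72.3562 cont=71.2602 V=72.3562[EX]; j=1 S=75.5424 intr=57.2876 cont=56.3643 V=57.2876[EX]; j=2 S=94.3658 intr=38.4642 cont=37.7566 V=38.4642[EX]; j=3 S=117.8796 intr=14.9504 cont=14.5123 V=14.9504[EX]; j=4 S=147.2525 intr=0.0000 cont=0.5526 V=0.5526[hold]; j=5 S=183.9443 intr=0.0000 cont=0.0000 V=0.0000[hold]; j=6 S=229.7790 intr=0.0000 cont=0.0000 V=0.0000[hold]; j=7 S=287.0345 intr=0.0000 cont=0.0000 V=0.0000[hold]  S*(7)=117.8796
k=6: j=0 S=67.5895 intr=65.2405 cont=64.2261 V=65.2405[EX]; j=1 S=84.4312 intr=48.3988 cont=47.5774 V=48.3988[EX]; j=2 S=105.4695 intr=27.3605 cont=26.7802 V=27.3605[EX]; j=3 S=131.7500 intr=1.0800 cont=7.9120 V=7.9120[hold]; j=4 S=164.5790 intr=0.0000 cont=0.2827 V=0.2827[hold]; j=5 S=205.5883 intr=0.0000 cont=0.0000 V=0.0000[hold]; j=6 S=256.8161 intr=0.0000 cont=0.0000 V=0.0000[hold]  S*(6)=105.4695
k=5: j=0 S=75.5424 intr=57.2876 cont=56.3643 V=57.2876[EX]; j=1 S=94.3658 intr=38.4642 cont=37.7566 V=38.4642[EX]; j=2 S=117.8796 intr=14.9504 cont=17.7565 V=17.7565[hold]; j=3 S=147.2525 intr=0.0000 cont=4.1825 V=4.1825[hold]; j=4 S=183.9443 intr=0.0000 cont=0.1447 V=0.1447[hold]; j=5 S=229.7790 intr=0.0000 cont=0.0000 V=0.0000[hold]  S*(5)=94.3658
k=4: j=0 S=84.4312 intr=48.3988 cont=47.5774 V=48.3988[EX]; j=1 S=105.4695 intr=27.3605 cont=28.1127 V=28.1127[hold]; j=2 S=131.7500 intr=1.0800 cont=11.0715 V=11.0715[hold]; j=3 S=164.5790 intr=0.0000 cont=2.2088 V=2.2088[hold]; j=4 S=205.5883 intr=0.0000 cont=0.0740 V=0.0740[hold]  S*(4)=84.4312
k=3: j=0 S=94.3658 intr=38.4642 cont=38.1137 V=38.4642[EX]; j=1 S=117.8796 intr=14.9504 cont=19.6418 V=19.6418[hold]; j=2 S=147.2525 intr=0.0000 cont=6.7138 V=6.7138[hold]; j=3 S=183.9443 intr=0.0000 cont=1.1653 V=1.1653[hold]  S*(3)=94.3658
k=2: j=0 S=105.4695 intr=27.3605 cont=29.0080 V=29.0080[hold]; j=1 S=131.7500 intr=1.0800 cont=13.2381 V=13.2381[hold]; j=2 S=164.5790 intr=0.0000 cont=3.9886 V=3.9886[hold]  S*(2)=-
k=1: j=0 S=117.8796 intr=14.9504 cont=21.1287 V=21.1287[hold]; j=1 S=147.2525 intr=0.0000 cont=8.6675 V=8.6675[hold]  S*(1)=-
k=0: j=0 S=131.7500 intr=1.0800 cont=14.9267 V=14.9267[hold]  S*(0)=-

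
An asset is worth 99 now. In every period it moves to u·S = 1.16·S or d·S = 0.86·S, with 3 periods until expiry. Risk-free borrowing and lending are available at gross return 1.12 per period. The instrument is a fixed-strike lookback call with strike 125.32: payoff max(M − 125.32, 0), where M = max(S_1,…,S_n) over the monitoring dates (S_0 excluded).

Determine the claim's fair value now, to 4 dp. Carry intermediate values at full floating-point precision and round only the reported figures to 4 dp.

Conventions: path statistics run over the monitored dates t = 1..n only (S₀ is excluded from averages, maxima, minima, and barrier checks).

With p* = (R−d)/(u−d) = 0.8667, sum probability × payoff across the paths and divide by R^3.
Enumerate all 2^3 = 8 price paths (U = up ×1.16, D = down ×0.86); each path with k up-moves has probability p*^k·(1−p*)^(3−k).
DDD: M=85.1400, payoff=0.0000, prob=0.002370
UDD: M=114.8400, payoff=0.0000, prob=0.015407
DUD: M=98.7624, payoff=0.0000, prob=0.015407
UUD: M=133.2144, payoff=7.8944, prob=0.100148
DDU: M=85.1400, payoff=0.0000, prob=0.015407
UDU: M=114.8400, payoff=0.0000, prob=0.100148
DUU: M=114.5644, payoff=0.0000, prob=0.100148
UUU: M=154.5287, payoff=29.2087, prob=0.650963
Price = Σ prob·payoff / R^3 = 19.804394 / 1.404928 = 14.0964

price = 14.0964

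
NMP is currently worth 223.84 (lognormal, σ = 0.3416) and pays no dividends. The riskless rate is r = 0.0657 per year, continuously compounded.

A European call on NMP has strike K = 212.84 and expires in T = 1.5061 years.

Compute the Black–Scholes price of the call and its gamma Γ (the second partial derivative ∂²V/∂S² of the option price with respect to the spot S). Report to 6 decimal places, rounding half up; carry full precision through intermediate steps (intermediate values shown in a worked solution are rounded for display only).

σ√T = 0.3416·√1.5061 = 0.419223
d₁ = (ln(S/K) + (r+σ²/2)T) / (σ√T) = (ln(223.84/212.84) + (0.0657+0.3416²/2)·1.5061) / 0.419223 = (0.050391 + 0.186825) / 0.419223 = 0.565846
d₂ = d₁ − σ√T = 0.565846 − 0.419223 = 0.146623
e^{−rT} = 0.905787
N(d₁) = 0.714251,  N(d₂) = 0.558285
Call price V = S·N(d₁) − K·e^{−rT}·N(d₂) = 159.877877 − 107.630569 = 52.247308
φ(d₁) = (1/√(2π))·e^{−d₁²/2} = 0.339925
Γ = φ(d₁) / (S·σ·√T) = 0.003622

price = 52.247308
Γ = 0.003622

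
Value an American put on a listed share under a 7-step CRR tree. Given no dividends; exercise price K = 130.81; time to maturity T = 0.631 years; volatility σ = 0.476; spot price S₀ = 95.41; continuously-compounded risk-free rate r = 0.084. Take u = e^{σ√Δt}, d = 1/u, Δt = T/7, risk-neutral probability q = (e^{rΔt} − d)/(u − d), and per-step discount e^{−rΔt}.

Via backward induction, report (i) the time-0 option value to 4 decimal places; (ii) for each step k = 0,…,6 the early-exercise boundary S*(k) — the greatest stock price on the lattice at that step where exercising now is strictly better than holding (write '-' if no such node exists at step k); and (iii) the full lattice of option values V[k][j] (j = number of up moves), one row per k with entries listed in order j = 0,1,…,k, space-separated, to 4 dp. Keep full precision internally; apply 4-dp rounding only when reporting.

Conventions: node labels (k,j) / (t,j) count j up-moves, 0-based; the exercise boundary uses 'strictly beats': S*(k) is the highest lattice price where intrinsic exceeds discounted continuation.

price = 37.2355
boundary = - 82.7042 71.6904 82.7042 71.6904 82.7042 95.4100
tree:
37.2355
48.1058 26.5359
59.1196 36.4199 16.6936
68.6667 48.1058 24.8614 8.4793
76.9423 59.1196 35.5104 14.1998 2.6765
84.1159 68.6667 48.1058 22.9944 5.2966 0.0000
90.3342 76.9423 59.1196 35.4000 10.4815 0.0000 0.0000
95.7244 84.1159 68.6667 48.1058 20.7422 0.0000 0.0000 0.0000

Δt=0.09014, u=1.15363, d=0.86683, q=0.49083, disc=e^(-rΔt)=0.99246
k=7 terminal: V=max(K-S,0) → 95.7244 84.1159 68.6667 48.1058 20.7422 0.0000 0.0000 0.0000
k=6: j=0 S=40.4758 intr=90.3342 cont=89.3475 V=90.3342[EX]; j=1 S=53.8677 intr=76.9423 cont=75.9556 V=76.9423[EX]; j=2 S=71.6904 intr=59.1196 cont=58.1328 V=59.1196[EX]; j=3 S=95.4100 intr=35.4000 cont=34.4132 V=35.4000[EX]; j=4 S=126.9775 intr=3.8325 cont=10.4815 V=10.4815[hold]; j=5 S=168.9895 intr=0.0000 cont=0.0000 V=0.0000[hold]; j=6 S=224.9016 intr=0.0000 cont=0.0000 V=0.0000[hold]  S*(6)=95.4100
k=5: j=0 S=46.6941 intr=84.1159 cont=83.1292 V=84.1159[EX]; j=1 S=62.1433 intr=68.6667 cont=67.6799 V=68.6667[EX]; j=2 S=82.7042 intr=48.1058 cont=47.1191 V=48.1058[EX]; j=3 S=110.0678 intr=20.7422 cont=22.9944 V=22.9944[hold]; j=4 S=146.4850 intr=0.0000 cont=5.2966 V=5.2966[hold]; j=5 S=194.9513 intr=0.0000 cont=0.0000 V=0.0000[hold]  S*(5)=82.7042
k=4: j=0 S=53.8677 intr=76.9423 cont=75.9556 V=76.9423[EX]; j=1 S=71.6904 intr=59.1196 cont=58.1328 V=59.1196[EX]; j=2 S=95.4100 intr=35.4000 cont=35.5104 V=35.5104[hold]; j=3 S=126.9775 intr=3.8325 cont=14.1998 V=14.1998[hold]; j=4 S=168.9895 intr=0.0000 cont=2.6765 V=2.6765[hold]  S*(4)=71.6904
k=3: j=0 S=62.1433 intr=68.6667 cont=67.6799 V=68.6667[EX]; j=1 S=82.7042 intr=48.1058 cont=47.1728 V=48.1058[EX]; j=2 S=110.0678 intr=20.7422 cont=24.8614 V=24.8614[hold]; j=3 S=146.4850 intr=0.0000 cont=8.4793 V=8.4793[hold]  S*(3)=82.7042
k=2: j=0 S=71.6904 intr=59.1196 cont=58.1328 V=59.1196[EX]; j=1 S=95.4100 intr=35.4000 cont=36.4199 V=36.4199[hold]; j=2 S=126.9775 intr=3.8325 cont=16.6936 V=16.6936[hold]  S*(2)=71.6904
k=1: j=0 S=82.7042 intr=48.1058 cont=47.6159 V=48.1058[EX]; j=1 S=110.0678 intr=20.7422 cont=26.5359 V=26.5359[hold]  S*(1)=82.7042
k=0: j=0 S=95.4100 intr=35.4000 cont=37.2355 V=37.2355[hold]  S*(0)=-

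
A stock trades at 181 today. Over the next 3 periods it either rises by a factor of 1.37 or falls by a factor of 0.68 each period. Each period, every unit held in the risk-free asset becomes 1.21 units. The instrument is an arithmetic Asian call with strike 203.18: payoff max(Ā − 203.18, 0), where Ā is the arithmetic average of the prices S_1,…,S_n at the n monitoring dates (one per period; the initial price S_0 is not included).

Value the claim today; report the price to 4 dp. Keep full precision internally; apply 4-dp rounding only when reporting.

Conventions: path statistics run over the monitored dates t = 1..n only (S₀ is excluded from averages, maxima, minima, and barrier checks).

price = 44.1872

Risk-neutral up-probability p* = (R−d)/(u−d) = (1.21−0.68)/(1.37−0.68) = 0.7681; the claim prices as the p*-weighted sum of path payoffs discounted by R^3.
Enumerate all 2^3 = 8 price paths (U = up ×1.37, D = down ×0.68); each path with k up-moves has probability p*^k·(1−p*)^(3−k).
DDD: Ā=87.8955, payoff=0.0000, prob=0.012468
UDD: Ā=177.0836, payoff=0.0000, prob=0.041302
DUD: Ā=135.4536, payoff=0.0000, prob=0.041302
UUD: Ā=272.8993, payoff=69.7193, prob=0.136812
DDU: Ā=107.1452, payoff=0.0000, prob=0.041302
UDU: Ā=215.8662, payoff=12.6862, prob=0.136812
DUU: Ā=174.2362, payoff=0.0000, prob=0.136812
UUU: Ā=351.0346, payoff=147.8546, prob=0.453190
Price = Σ prob·payoff / R^3 = 78.280282 / 1.771561 = 44.1872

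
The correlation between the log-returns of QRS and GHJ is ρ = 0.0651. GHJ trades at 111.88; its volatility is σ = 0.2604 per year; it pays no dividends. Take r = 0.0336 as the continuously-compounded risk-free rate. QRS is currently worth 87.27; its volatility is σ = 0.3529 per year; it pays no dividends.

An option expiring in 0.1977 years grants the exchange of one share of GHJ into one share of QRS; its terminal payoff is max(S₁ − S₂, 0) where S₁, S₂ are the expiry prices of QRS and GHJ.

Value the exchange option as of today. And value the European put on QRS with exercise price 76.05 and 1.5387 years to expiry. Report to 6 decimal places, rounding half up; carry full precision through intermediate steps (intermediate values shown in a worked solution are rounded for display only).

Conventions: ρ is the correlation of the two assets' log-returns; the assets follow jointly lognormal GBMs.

σ_eff = √(σ₁² + σ₂² − 2ρσ₁σ₂) = √(0.3529² + 0.2604² − 2·0.0651·0.3529·0.2604) = 0.424714
d₁ = (ln(S₁/S₂) + (q₂ − q₁ + σ_eff²/2)T) / (σ_eff√T) = (ln(87.27/111.88) + (0.0 − 0.0 + 0.090191)·0.1977) / 0.188842 = -1.221067
d₂ = d₁ − σ_eff√T = -1.221067 − 0.188842 = -1.409910
N(d₁) = 0.111030,  N(d₂) = 0.079283
V = S₁·e^{−q₁T}·N(d₁) − S₂·e^{−q₂T}·N(d₂) = 9.689614 − 8.870202 = 0.819412
[vanilla: QRS put K=76.05]
σ√T = 0.3529·√1.5387 = 0.437753
d₁ = (ln(S/K) + (r+σ²/2)T) / (σ√T) = (ln(87.27/76.05) + (0.0336+0.3529²/2)·1.5387) / 0.437753 = (0.137616 + 0.147514) / 0.437753 = 0.651349
d₂ = d₁ − σ√T = 0.651349 − 0.437753 = 0.213597
e^{−rT} = 0.949613
N(−d₁) = 0.257411,  N(−d₂) = 0.415431
price = K·e^{−rT}·N(−d₂) − S·N(−d₁) = 30.001625 − 22.464222 = 7.537403

exchange price = 0.819412
price(QRS put K=76.05) = 7.537403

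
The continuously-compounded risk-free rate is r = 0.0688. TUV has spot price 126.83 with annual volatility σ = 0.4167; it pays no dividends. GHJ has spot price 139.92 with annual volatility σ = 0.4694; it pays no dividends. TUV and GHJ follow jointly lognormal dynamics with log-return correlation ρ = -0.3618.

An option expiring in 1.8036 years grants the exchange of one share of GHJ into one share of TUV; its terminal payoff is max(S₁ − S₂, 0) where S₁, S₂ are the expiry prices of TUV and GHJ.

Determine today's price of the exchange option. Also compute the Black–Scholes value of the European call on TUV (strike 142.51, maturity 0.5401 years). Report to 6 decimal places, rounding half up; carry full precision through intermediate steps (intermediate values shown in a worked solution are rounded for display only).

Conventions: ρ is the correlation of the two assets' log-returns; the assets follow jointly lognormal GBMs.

exchange price = 43.948103
price(TUV call K=142.51) = 11.364414

σ_eff = √(σ₁² + σ₂² − 2ρσ₁σ₂) = √(0.4167² + 0.4694² − 2·-0.3618·0.4167·0.4694) = 0.731786
d₁ = (ln(S₁/S₂) + (q₂ − q₁ + σ_eff²/2)T) / (σ_eff√T) = (ln(126.83/139.92) + (0.0 − 0.0 + 0.267755)·1.8036) / 0.982775 = 0.391443
d₂ = d₁ − σ_eff√T = 0.391443 − 0.982775 = -0.591332
N(d₁) = 0.652265,  N(d₂) = 0.277149
V = S₁·e^{−q₁T}·N(d₁) − S₂·e^{−q₂T}·N(d₂) = 82.726774 − 38.778672 = 43.948103
[vanilla: TUV call K=142.51]
σ√T = 0.4167·√0.5401 = 0.306239
d₁ = (ln(S/K) + (r+σ²/2)T) / (σ√T) = (ln(126.83/142.51) + (0.0688+0.4167²/2)·0.5401) / 0.306239 = (-0.116565 + 0.084050) / 0.306239 = -0.106174
d₂ = d₁ − σ√T = -0.106174 − 0.306239 = -0.412413
e^{−rT} = 0.963523
N(d₁) = 0.457722,  N(d₂) = 0.340018
price = S·N(d₁) − K·e^{−rT}·N(d₂) = 58.052920 − 46.688506 = 11.364414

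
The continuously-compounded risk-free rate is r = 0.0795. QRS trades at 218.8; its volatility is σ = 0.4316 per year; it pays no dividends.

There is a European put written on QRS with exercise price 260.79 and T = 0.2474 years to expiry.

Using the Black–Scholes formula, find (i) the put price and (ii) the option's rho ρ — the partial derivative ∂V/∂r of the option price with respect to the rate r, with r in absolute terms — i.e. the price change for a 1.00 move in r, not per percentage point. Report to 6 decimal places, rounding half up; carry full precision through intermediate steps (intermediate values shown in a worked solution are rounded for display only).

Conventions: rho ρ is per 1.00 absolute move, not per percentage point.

σ√T = 0.4316·√0.2474 = 0.214675
d₁ = (ln(S/K) + (r+σ²/2)T) / (σ√T) = (ln(218.8/260.79) + (0.0795+0.4316²/2)·0.2474) / 0.214675 = (-0.175557 + 0.042711) / 0.214675 = -0.618826
d₂ = d₁ − σ√T = -0.618826 − 0.214675 = -0.833501
e^{−rT} = 0.980524
N(−d₁) = 0.731985,  N(−d₂) = 0.797719
Put price V = K·e^{−rT}·N(−d₂) − S·N(−d₁) = 203.985355 − 160.158224 = 43.827131
ρ = −K·T·e^{−rT}·N(−d₂) = -50.465977

price = 43.827131
ρ = -50.465977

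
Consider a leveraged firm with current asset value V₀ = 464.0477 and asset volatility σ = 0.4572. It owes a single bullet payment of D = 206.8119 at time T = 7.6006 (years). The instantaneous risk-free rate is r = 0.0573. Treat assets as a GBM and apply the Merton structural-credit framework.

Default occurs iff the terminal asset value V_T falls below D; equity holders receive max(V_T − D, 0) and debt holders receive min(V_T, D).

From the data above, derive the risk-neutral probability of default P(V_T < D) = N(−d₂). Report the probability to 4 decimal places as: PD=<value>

PD=0.3607

Work the structural quantities from V₀ = 464.0477 against face 206.8119:
d₁ = [ln(V₀/D) + (r + σ²/2)T] / (σ√T)
   = [ln(464.0477/206.8119) + (0.0573 + 0.5·0.4572²)·7.6006] / (0.4572·√7.6006)
   = [0.808178 + 1.229898] / 1.260463 = 1.616926
d₂ = d₁ − σ√T = 1.616926 − 1.260463 = 0.356463
risk-neutral PD = N(−d₂) = N(-0.356463) = 0.360747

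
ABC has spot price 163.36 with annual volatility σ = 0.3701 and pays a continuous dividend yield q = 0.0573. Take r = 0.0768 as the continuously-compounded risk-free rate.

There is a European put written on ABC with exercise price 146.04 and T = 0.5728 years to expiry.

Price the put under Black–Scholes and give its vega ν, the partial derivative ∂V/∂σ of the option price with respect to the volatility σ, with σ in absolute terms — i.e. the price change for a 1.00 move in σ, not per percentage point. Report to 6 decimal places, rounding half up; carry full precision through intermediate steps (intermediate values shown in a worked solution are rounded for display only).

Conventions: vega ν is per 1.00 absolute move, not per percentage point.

σ√T = 0.3701·√0.5728 = 0.280105
d₁ = (ln(S/K) + (r−q+σ²/2)T) / (σ√T) = (ln(163.36/146.04) + (0.0768−0.0573+0.3701²/2)·0.5728) / 0.280105 = (0.112076 + 0.050399) / 0.280105 = 0.580050
d₂ = d₁ − σ√T = 0.580050 − 0.280105 = 0.299945
e^{−rT} = 0.956963
e^{−qT} = 0.967711
N(−d₁) = 0.280941,  N(−d₂) = 0.382110
Put price V = K·e^{−rT}·N(−d₂) − S·e^{−qT}·N(−d₁) = 53.401648 − 44.412572 = 8.989076
φ(d₁) = (1/√(2π))·e^{−d₁²/2} = 0.337170
ν = S·e^{−qT}·φ(d₁)·√T = 40.340590

price = 8.989076
ν = 40.340590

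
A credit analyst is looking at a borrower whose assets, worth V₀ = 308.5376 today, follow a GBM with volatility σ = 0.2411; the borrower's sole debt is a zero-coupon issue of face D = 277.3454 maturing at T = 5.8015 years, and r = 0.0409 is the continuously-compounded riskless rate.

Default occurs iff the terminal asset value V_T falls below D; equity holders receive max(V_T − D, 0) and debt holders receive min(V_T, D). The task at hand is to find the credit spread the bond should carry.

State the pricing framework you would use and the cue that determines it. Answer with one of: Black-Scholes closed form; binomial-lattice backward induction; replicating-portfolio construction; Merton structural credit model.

Key observation: a levered firm with one bullet debt due at 5.8015 years is the canonical structural-credit setup: equity is a call on the firm's assets struck at the face value.

framework: Merton structural credit model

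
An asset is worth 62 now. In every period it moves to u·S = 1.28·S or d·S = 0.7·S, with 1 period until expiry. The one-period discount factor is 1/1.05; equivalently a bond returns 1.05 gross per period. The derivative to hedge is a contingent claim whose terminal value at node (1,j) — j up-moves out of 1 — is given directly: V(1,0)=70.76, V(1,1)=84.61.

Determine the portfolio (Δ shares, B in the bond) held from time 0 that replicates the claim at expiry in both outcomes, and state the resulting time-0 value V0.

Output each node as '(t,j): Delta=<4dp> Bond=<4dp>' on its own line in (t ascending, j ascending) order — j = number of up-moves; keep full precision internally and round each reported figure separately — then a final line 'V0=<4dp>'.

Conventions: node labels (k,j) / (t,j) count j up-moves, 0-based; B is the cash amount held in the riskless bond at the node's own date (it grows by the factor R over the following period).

(0,0): Delta=0.3852 Bond=51.4709
V0=75.3502

No-arbitrage ⇒ martingale measure with p* = (R−d)/(u−d) = 0.6034.
Payoffs at expiry: V(1,0)=70.7600, V(1,1)=84.6100
(0,0): S=62.0000. Δ = (V_up−V_dn)/(S_up−S_dn) = (84.6100−70.7600)/(79.3600−43.4000) = 0.3852. V = [p*·84.6100 + (1−p*)·70.7600]/1.05 = 75.3502. B = V − Δ·S = 51.4709.
Verification: the root portfolio costs Δ(0,0)·S0 + B(0,0) = 75.3502, matching V0.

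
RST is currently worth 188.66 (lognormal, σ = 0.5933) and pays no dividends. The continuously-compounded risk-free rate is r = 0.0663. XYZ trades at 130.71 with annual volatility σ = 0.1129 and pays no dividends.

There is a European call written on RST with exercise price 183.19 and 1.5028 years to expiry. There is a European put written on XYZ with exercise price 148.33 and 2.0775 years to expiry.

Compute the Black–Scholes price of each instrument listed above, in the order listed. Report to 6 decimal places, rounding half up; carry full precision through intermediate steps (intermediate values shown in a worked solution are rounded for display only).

price(RST call K=183.19) = 62.491660
price(XYZ put K=148.33) = 7.715868

[RST call K=183.19]
σ√T = 0.5933·√1.5028 = 0.727319
d₁ = (ln(S/K) + (r+σ²/2)T) / (σ√T) = (ln(188.66/183.19) + (0.0663+0.5933²/2)·1.5028) / 0.727319 = (0.029423 + 0.364132) / 0.727319 = 0.541103
d₂ = d₁ − σ√T = 0.541103 − 0.727319 = -0.186216
e^{−rT} = 0.905167
N(d₁) = 0.705782,  N(d₂) = 0.426138
price = S·N(d₁) − K·e^{−rT}·N(d₂) = 133.152794 − 70.661134 = 62.491660
[XYZ put K=148.33]
σ√T = 0.1129·√2.0775 = 0.162729
d₁ = (ln(S/K) + (r+σ²/2)T) / (σ√T) = (ln(130.71/148.33) + (0.0663+0.1129²/2)·2.0775) / 0.162729 = (-0.126458 + 0.150979) / 0.162729 = 0.150681
d₂ = d₁ − σ√T = 0.150681 − 0.162729 = -0.012048
e^{−rT} = 0.871327
N(−d₁) = 0.440114,  N(−d₂) = 0.504806
price = K·e^{−rT}·N(−d₂) − S·N(−d₁) = 65.243112 − 57.527243 = 7.715868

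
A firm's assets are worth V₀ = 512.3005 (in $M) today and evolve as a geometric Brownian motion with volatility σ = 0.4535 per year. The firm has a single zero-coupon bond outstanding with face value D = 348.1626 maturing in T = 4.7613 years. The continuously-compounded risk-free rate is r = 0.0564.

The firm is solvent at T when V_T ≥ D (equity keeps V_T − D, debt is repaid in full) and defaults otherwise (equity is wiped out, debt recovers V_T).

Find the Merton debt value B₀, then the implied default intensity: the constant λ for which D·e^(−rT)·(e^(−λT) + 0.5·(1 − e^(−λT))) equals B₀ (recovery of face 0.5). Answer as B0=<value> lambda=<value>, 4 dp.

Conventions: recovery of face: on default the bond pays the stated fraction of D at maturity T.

Equity is a call on the firm's assets struck at D = 348.1626:
d₁ = [ln(V₀/D) + (r + σ²/2)T] / (σ√T)
   = [ln(512.3005/348.1626) + (0.0564 + 0.5·0.4535²)·4.7613] / (0.4535·√4.7613)
   = [0.386242 + 0.758147] / 0.989555 = 1.156468
d₂ = d₁ − σ√T = 1.156468 − 0.989555 = 0.166913
N(d₁) = 0.876255,  N(d₂) = 0.566281,  e^(−rT) = 0.764497
E₀ = V₀·N(d₁) − D·e^(−rT)·N(d₂)
   = 512.3005·0.876255 − 348.1626·0.764497·0.566281 = 298.179453
B₀ = V₀ − E₀ = 512.3005 − 298.179453 = 214.121047
e^(−λT) = (B₀·e^(rT)/D − 0.5)/(1 − 0.5) = (214.1210·1.308050/348.1626 − 0.5)/0.5 = 0.60890877
λ = −ln(0.60890877)/4.7613 = 0.104191

B0=214.1210 lambda=0.1042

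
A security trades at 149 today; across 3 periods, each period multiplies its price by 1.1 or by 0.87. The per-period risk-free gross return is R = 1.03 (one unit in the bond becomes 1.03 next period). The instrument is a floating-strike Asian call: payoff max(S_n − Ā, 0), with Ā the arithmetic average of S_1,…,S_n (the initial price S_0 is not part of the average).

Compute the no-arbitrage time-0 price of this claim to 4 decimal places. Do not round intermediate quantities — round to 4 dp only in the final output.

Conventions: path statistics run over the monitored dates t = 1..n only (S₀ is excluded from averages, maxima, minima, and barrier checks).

price = 7.6859

Set p* = 0.6957 (from d < R < u); the path-dependent value is the discounted p*-expectation over all price paths.
Enumerate all 2^3 = 8 price paths (U = up ×1.1, D = down ×0.87); each path with k up-moves has probability p*^k·(1−p*)^(3−k).
DDD: Ā=113.5083, payoff=0.0000, prob=0.028191
UDD: Ā=143.5163, payoff=0.0000, prob=0.064437
DUD: Ā=132.0930, payoff=0.0000, prob=0.064437
UUD: Ā=167.0141, payoff=0.0000, prob=0.147284
DDU: Ā=122.1547, payoff=1.9012, prob=0.064437
UDU: Ā=154.4484, payoff=2.4039, prob=0.147284
DUU: Ā=143.0251, payoff=13.8272, prob=0.147284
UUU: Ā=180.8363, payoff=17.4827, prob=0.336648
Price = Σ prob·payoff / R^3 = 8.398590 / 1.092727 = 7.6859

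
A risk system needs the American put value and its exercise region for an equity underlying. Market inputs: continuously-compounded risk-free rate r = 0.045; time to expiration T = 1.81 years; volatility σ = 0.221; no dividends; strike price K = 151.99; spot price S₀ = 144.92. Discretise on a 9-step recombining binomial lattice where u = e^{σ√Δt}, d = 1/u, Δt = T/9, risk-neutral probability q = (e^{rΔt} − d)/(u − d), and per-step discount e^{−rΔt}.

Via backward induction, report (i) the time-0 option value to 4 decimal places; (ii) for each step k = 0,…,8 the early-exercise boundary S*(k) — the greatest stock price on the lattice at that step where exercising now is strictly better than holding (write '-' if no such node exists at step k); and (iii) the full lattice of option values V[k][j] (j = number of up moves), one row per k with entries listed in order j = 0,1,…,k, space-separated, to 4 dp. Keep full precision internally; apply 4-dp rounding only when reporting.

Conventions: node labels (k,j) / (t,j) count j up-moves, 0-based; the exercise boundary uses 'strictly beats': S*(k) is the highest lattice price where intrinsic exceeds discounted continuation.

Δt=0.20111, u=1.10419, d=0.90564, q=0.52103, disc=e^(-rΔt)=0.99099
k=9 terminal: V=max(K-S,0) → 92.5952 79.5743 63.6988 44.3431 20.7440 0.0000 0.0000 0.0000 0.0000 0.0000
k=8: j=0 S=65.5829 intr=86.4071 cont=85.0378 V=86.4071[EX]; j=1 S=79.9604 intr=72.0296 cont=70.6603 V=72.0296[EX]; j=2 S=97.4899 intr=54.5001 cont=53.1308 V=54.5001[EX]; j=3 S=118.8622 intr=33.1278 cont=31.7585 V=33.1278[EX]; j=4 S=144.9200 intr=7.0700 cont=9.8462 V=9.8462[hold]; j=5 S=176.6903 intr=0.0000 cont=0.0000 V=0.0000[hold]; j=6 S=215.4255 intr=0.0000 cont=0.0000 V=0.0000[hold]; j=7 S=262.6525 intr=0.0000 cont=0.0000 V=0.0000[hold]; j=8 S=320.2330 intr=0.0000 cont=0.0000 V=0.0000[hold]  S*(8)=118.8622
k=7: j=0 S=72.4157 intr=79.5743 cont=78.2050 V=79.5743[EX]; j=1 S=88.2912 intr=63.6988 cont=62.3295 V=63.6988[EX]; j=2 S=107.6469 intr=44.3431 cont=42.9738 V=44.3431[EX]; j=3 S=131.2460 intr=20.7440 cont=20.8081 V=20.8081[hold]; j=4 S=160.0186 intr=0.0000 cont=4.6735 V=4.6735[hold]; j=5 S=195.0990 intr=0.0000 cont=0.0000 V=0.0000[hold]; j=6 S=237.8699 intr=0.0000 cont=0.0000 V=0.0000[hold]; j=7 S=290.0173 intr=0.0000 cont=0.0000 V=0.0000[hold]  S*(7)=107.6469
k=6: j=0 S=79.9604 intr=72.0296 cont=70.6603 V=72.0296[EX]; j=1 S=97.4899 intr=54.5001 cont=53.1308 V=54.5001[EX]; j=2 S=118.8622 intr=33.1278 cont=31.7916 V=33.1278[EX]; j=3 S=144.9200 intr=7.0700 cont=12.2897 V=12.2897[hold]; j=4 S=176.6903 intr=0.0000 cont=2.2183 V=2.2183[hold]; j=5 S=215.4255 intr=0.0000 cont=0.0000 V=0.0000[hold]; j=6 S=262.6525 intr=0.0000 cont=0.0000 V=0.0000[hold]  S*(6)=118.8622
k=5: j=0 S=88.2912 intr=63.6988 cont=62.3295 V=63.6988[EX]; j=1 S=107.6469 intr=44.3431 cont=42.9738 V=44.3431[EX]; j=2 S=131.2460 intr=20.7440 cont=22.0698 V=22.0698[hold]; j=3 S=160.0186 intr=0.0000 cont=6.9787 V=6.9787[hold]; j=4 S=195.0990 intr=0.0000 cont=1.0529 V=1.0529[hold]; j=5 S=237.8699 intr=0.0000 cont=0.0000 V=0.0000[hold]  S*(5)=107.6469
k=4: j=0 S=97.4899 intr=54.5001 cont=53.1308 V=54.5001[EX]; j=1 S=118.8622 intr=33.1278 cont=32.4430 V=33.1278[EX]; j=2 S=144.9200 intr=7.0700 cont=14.0789 V=14.0789[hold]; j=3 S=176.6903 intr=0.0000 cont=3.8561 V=3.8561[hold]; j=4 S=215.4255 intr=0.0000 cont=0.4998 V=0.4998[hold]  S*(4)=118.8622
k=3: j=0 S=107.6469 intr=44.3431 cont=42.9738 V=44.3431[EX]; j=1 S=131.2460 intr=20.7440 cont=22.9937 V=22.9937[hold]; j=2 S=160.0186 intr=0.0000 cont=8.6737 V=8.6737[hold]; j=3 S=195.0990 intr=0.0000 cont=2.0884 V=2.0884[hold]  S*(3)=107.6469
k=2: j=0 S=118.8622 intr=33.1278 cont=32.9200 V=33.1278[EX]; j=1 S=144.9200 intr=7.0700 cont=15.3925 V=15.3925[hold]; j=2 S=176.6903 intr=0.0000 cont=5.1953 V=5.1953[hold]  S*(2)=118.8622
k=1: j=0 S=131.2460 intr=20.7440 cont=23.6719 V=23.6719[hold]; j=1 S=160.0186 intr=0.0000 cont=9.9886 V=9.9886[hold]  S*(1)=-
k=0: j=0 S=144.9200 intr=7.0700 cont=16.3935 V=16.3935[hold]  S*(0)=-

price = 16.3935
boundary = - - 118.8622 107.6469 118.8622 107.6469 118.8622 107.6469 118.8622
tree:
16.3935
23.6719 9.9886
33.1278 15.3925 5.1953
44.3431 22.9937 8.6737 2.0884
54.5001 33.1278 14.0789 3.8561 0.4998
63.6988 44.3431 22.0698 6.9787 1.0529 0.0000
72.0296 54.5001 33.1278 12.2897 2.2183 0.0000 0.0000
79.5743 63.6988 44.3431 20.8081 4.6735 0.0000 0.0000 0.0000
86.4071 72.0296 54.5001 33.1278 9.8462 0.0000 0.0000 0.0000 0.0000
92.5952 79.5743 63.6988 44.3431 20.7440 0.0000 0.0000 0.0000 0.0000 0.0000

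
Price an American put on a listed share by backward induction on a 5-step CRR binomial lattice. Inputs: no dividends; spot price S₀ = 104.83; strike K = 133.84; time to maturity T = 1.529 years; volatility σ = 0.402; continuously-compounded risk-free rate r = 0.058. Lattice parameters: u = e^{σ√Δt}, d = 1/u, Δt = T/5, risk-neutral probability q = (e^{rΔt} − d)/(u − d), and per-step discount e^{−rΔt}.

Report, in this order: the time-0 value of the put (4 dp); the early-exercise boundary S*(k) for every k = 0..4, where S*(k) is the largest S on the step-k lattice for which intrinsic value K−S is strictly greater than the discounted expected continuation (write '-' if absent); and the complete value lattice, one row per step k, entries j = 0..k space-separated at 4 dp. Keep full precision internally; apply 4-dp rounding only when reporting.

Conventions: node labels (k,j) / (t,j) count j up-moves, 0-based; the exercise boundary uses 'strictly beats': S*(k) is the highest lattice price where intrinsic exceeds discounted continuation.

Δt=0.30580  u=1.24895  d=0.80067  q=0.48457  discount=0.98242
step 5 (expiry): payoffs max(K−S,0) = 99.3446 80.0315 49.9055 2.9126 0.0000 0.0000
step 4: (k=4,j=0): S=43.0830, K−S=90.7570, hold=88.4041 ⇒ V=90.7570 exercise | (k=4,j=1): S=67.2041, K−S=66.6359, hold=64.2830 ⇒ V=66.6359 exercise | (k=4,j=2): S=104.8300, K−S=29.0100, hold=26.6571 ⇒ V=29.0100 exercise | (k=4,j=3): S=163.5217, K−S=0.0000, hold=1.4749 ⇒ V=1.4749 continue | (k=4,j=4): S=255.0733, K−S=0.0000, hold=0.0000 ⇒ V=0.0000 continue  boundary S*=104.8300
step 3: (k=3,j=0): S=53.8085, K−S=80.0315, hold=77.6786 ⇒ V=80.0315 exercise | (k=3,j=1): S=83.9345, K−S=49.9055, hold=47.5525 ⇒ V=49.9055 exercise | (k=3,j=2): S=130.9274, K−S=2.9126, hold=15.3918 ⇒ V=15.3918 continue | (k=3,j=3): S=204.2303, K−S=0.0000, hold=0.7468 ⇒ V=0.7468 continue  boundary S*=83.9345
step 2: (k=2,j=0): S=67.2041, K−S=66.6359, hold=64.2830 ⇒ V=66.6359 exercise | (k=2,j=1): S=104.8300, K−S=29.0100, hold=32.5978 ⇒ V=32.5978 continue | (k=2,j=2): S=163.5217, K−S=0.0000, hold=8.1495 ⇒ V=8.1495 continue  boundary S*=67.2041
step 1: (k=1,j=0): S=83.9345, K−S=49.9055, hold=49.2605 ⇒ V=49.9055 exercise | (k=1,j=1): S=130.9274, K−S=2.9126, hold=20.3861 ⇒ V=20.3861 continue  boundary S*=83.9345
step 0: (k=0,j=0): S=104.8300, K−S=29.0100, hold=34.9754 ⇒ V=34.9754 continue  boundary S*=-

price = 34.9754
boundary = - 83.9345 67.2041 83.9345 104.8300
tree:
34.9754
49.9055 20.3861
66.6359 32.5978 8.1495
80.0315 49.9055 15.3918 0.7468
90.7570 66.6359 29.0100 1.4749 0.0000
99.3446 80.0315 49.9055 2.9126 0.0000 0.0000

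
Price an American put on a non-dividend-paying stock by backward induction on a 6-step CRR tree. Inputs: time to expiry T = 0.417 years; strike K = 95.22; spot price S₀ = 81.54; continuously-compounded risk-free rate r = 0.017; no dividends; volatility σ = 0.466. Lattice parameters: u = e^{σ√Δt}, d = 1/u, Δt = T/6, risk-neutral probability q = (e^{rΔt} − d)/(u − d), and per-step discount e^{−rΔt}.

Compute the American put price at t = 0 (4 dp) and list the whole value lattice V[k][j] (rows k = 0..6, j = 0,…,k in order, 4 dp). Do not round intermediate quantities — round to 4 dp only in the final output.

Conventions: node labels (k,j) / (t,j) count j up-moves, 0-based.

price = 18.7093
tree:
18.7093
24.8175 11.9811
31.6944 17.2519 6.1648
38.8159 23.8746 9.9495 1.9824
45.3365 31.4430 15.5395 3.7742 0.0000
51.1033 38.8159 23.1064 7.1855 0.0000 0.0000
56.2034 45.3365 31.4430 13.6800 0.0000 0.0000 0.0000

Δt=0.06950  u=1.13072  d=0.88440  q=0.47413  discount=0.99882
step 6 (expiry): payoffs max(K−S,0) = 56.2034 45.3365 31.4430 13.6800 0.0000 0.0000 0.0000
k=5: (k=5,j=0): S=44.1167, K−S=51.1033, hold=50.9908 ⇒ V=51.1033 exercise | (k=5,j=1): S=56.4041, K−S=38.8159, hold=38.7035 ⇒ V=38.8159 exercise | (k=5,j=2): S=72.1136, K−S=23.1064, hold=22.9940 ⇒ V=23.1064 exercise | (k=5,j=3): S=92.1986, K−S=3.0214, hold=7.1855 ⇒ V=7.1855 continue | (k=5,j=4): S=117.8776, K−S=0.0000, hold=0.0000 ⇒ V=0.0000 continue | (k=5,j=5): S=150.7086, K−S=0.0000, hold=0.0000 ⇒ V=0.0000 continue
k=4: (k=4,j=0): S=49.8835, K−S=45.3365, hold=45.2241 ⇒ V=45.3365 exercise | (k=4,j=1): S=63.7770, K−S=31.4430, hold=31.3306 ⇒ V=31.4430 exercise | (k=4,j=2): S=81.5400, K−S=13.6800, hold=15.5395 ⇒ V=15.5395 continue | (k=4,j=3): S=104.2504, K−S=0.0000, hold=3.7742 ⇒ V=3.7742 continue | (k=4,j=4): S=133.2860, K−S=0.0000, hold=0.0000 ⇒ V=0.0000 continue
k=3: (k=3,j=0): S=56.4041, K−S=38.8159, hold=38.7035 ⇒ V=38.8159 exercise | (k=3,j=1): S=72.1136, K−S=23.1064, hold=23.8746 ⇒ V=23.8746 continue | (k=3,j=2): S=92.1986, K−S=3.0214, hold=9.9495 ⇒ V=9.9495 continue | (k=3,j=3): S=117.8776, K−S=0.0000, hold=1.9824 ⇒ V=1.9824 continue
k=2: (k=2,j=0): S=63.7770, K−S=31.4430, hold=31.6944 ⇒ V=31.6944 continue | (k=2,j=1): S=81.5400, K−S=13.6800, hold=17.2519 ⇒ V=17.2519 continue | (k=2,j=2): S=104.2504, K−S=0.0000, hold=6.1648 ⇒ V=6.1648 continue
k=1: (k=1,j=0): S=72.1136, K−S=23.1064, hold=24.8175 ⇒ V=24.8175 continue | (k=1,j=1): S=92.1986, K−S=3.0214, hold=11.9811 ⇒ V=11.9811 continue
k=0: (k=0,j=0): S=81.5400, K−S=13.6800, hold=18.7093 ⇒ V=18.7093 continue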